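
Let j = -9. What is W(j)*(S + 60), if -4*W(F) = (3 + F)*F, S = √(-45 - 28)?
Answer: -810 - 27*I*√73/2 ≈ -810.0 - 115.34*I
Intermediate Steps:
S = I*√73 (S = √(-73) = I*√73 ≈ 8.544*I)
W(F) = -F*(3 + F)/4 (W(F) = -(3 + F)*F/4 = -F*(3 + F)/4)
W(j)*(S + 60) = (-¼*(-9)*(3 - 9))*(I*√73 + 60) = (-¼*(-9)*(-6))*(60 + I*√73) = -27*(60 + I*√73)/2 = -810 - 27*I*√73/2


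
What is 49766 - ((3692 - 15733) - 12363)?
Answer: 74170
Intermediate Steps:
49766 - ((3692 - 15733) - 12363) = 49766 - (-12041 - 12363) = 49766 - 1*(-24404) = 49766 + 24404 = 74170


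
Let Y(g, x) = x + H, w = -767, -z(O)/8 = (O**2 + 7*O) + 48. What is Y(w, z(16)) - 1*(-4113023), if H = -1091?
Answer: 4108604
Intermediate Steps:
z(O) = -384 - 56*O - 8*O**2 (z(O) = -8*((O**2 + 7*O) + 48) = -8*(48 + O**2 + 7*O) = -384 - 56*O - 8*O**2)
Y(g, x) = -1091 + x (Y(g, x) = x - 1091 = -1091 + x)
Y(w, z(16)) - 1*(-4113023) = (-1091 + (-384 - 56*16 - 8*16**2)) - 1*(-4113023) = (-1091 + (-384 - 896 - 8*256)) + 4113023 = (-1091 + (-384 - 896 - 2048)) + 4113023 = (-1091 - 3328) + 4113023 = -4419 + 4113023 = 4108604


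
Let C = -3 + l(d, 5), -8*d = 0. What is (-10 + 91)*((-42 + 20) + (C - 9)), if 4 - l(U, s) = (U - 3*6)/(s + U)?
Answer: -10692/5 ≈ -2138.4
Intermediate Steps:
d = 0 (d = -⅛*0 = 0)
l(U, s) = 4 - (-18 + U)/(U + s) (l(U, s) = 4 - (U - 3*6)/(s + U) = 4 - (U - 18)/(U + s) = 4 - (-18 + U)/(U + s))
C = 23/5 (C = -3 + (18 + 3*0 + 4*5)/(0 + 5) = -3 + (18 + 0 + 20)/5 = -3 + (⅕)*38 = -3 + 38/5 = 23/5 ≈ 4.6000)
(-10 + 91)*((-42 + 20) + (C - 9)) = (-10 + 91)*((-42 + 20) + (23/5 - 9)) = 81*(-22 - 22/5) = 81*(-132/5) = -10692/5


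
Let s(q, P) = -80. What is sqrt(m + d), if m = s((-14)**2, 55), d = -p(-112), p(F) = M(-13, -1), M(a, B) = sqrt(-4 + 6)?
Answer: sqrt(-80 - sqrt(2)) ≈ 9.023*I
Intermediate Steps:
M(a, B) = sqrt(2)
p(F) = sqrt(2)
d = -sqrt(2) ≈ -1.4142
m = -80
sqrt(m + d) = sqrt(-80 - sqrt(2))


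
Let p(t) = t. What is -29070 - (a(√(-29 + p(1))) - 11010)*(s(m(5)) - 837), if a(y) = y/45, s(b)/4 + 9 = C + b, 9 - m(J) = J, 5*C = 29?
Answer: -9209208 + 8338*I*√7/225 ≈ -9.2092e+6 + 98.046*I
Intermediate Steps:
C = 29/5 (C = (⅕)*29 = 29/5 ≈ 5.8000)
m(J) = 9 - J
s(b) = -64/5 + 4*b (s(b) = -36 + 4*(29/5 + b) = -36 + (116/5 + 4*b) = -64/5 + 4*b)
a(y) = y/45 (a(y) = y*(1/45) = y/45)
-29070 - (a(√(-29 + p(1))) - 11010)*(s(m(5)) - 837) = -29070 - (√(-29 + 1)/45 - 11010)*((-64/5 + 4*(9 - 1*5)) - 837) = -29070 - (√(-28)/45 - 11010)*((-64/5 + 4*(9 - 5)) - 837) = -29070 - ((2*I*√7)/45 - 11010)*((-64/5 + 4*4) - 837) = -29070 - (2*I*√7/45 - 11010)*((-64/5 + 16) - 837) = -29070 - (-11010 + 2*I*√7/45)*(16/5 - 837) = -29070 - (-11010 + 2*I*√7/45)*(-4169)/5 = -29070 - (9180138 - 8338*I*√7/225) = -29070 + (-9180138 + 8338*I*√7/225) = -9209208 + 8338*I*√7/225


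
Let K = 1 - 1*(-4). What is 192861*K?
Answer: 964305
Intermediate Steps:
K = 5 (K = 1 + 4 = 5)
192861*K = 192861*5 = 964305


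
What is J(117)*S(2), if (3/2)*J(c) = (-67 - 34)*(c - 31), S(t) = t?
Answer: -34744/3 ≈ -11581.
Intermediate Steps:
J(c) = 6262/3 - 202*c/3 (J(c) = 2*((-67 - 34)*(c - 31))/3 = 2*(-101*(-31 + c))/3 = 2*(3131 - 101*c)/3 = 6262/3 - 202*c/3)
J(117)*S(2) = (6262/3 - 202/3*117)*2 = (6262/3 - 7878)*2 = -17372/3*2 = -34744/3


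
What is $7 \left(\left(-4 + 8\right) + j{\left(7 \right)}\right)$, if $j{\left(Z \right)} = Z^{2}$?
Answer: $371$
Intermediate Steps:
$7 \left(\left(-4 + 8\right) + j{\left(7 \right)}\right) = 7 \left(\left(-4 + 8\right) + 7^{2}\right) = 7 \left(4 + 49\right) = 7 \cdot 53 = 371$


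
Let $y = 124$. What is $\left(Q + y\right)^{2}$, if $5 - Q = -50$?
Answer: $32041$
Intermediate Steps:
$Q = 55$ ($Q = 5 - -50 = 5 + 50 = 55$)
$\left(Q + y\right)^{2} = \left(55 + 124\right)^{2} = 179^{2} = 32041$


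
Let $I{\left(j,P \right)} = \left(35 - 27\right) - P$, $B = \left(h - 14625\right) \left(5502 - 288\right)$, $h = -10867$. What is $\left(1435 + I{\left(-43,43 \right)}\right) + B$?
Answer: $-132913888$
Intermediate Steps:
$B = -132915288$ ($B = \left(-10867 - 14625\right) \left(5502 - 288\right) = \left(-25492\right) 5214 = -132915288$)
$I{\left(j,P \right)} = 8 - P$
$\left(1435 + I{\left(-43,43 \right)}\right) + B = \left(1435 + \left(8 - 43\right)\right) - 132915288 = \left(1435 - 35\right) - 132915288 = 1400 - 132915288 = -132913888$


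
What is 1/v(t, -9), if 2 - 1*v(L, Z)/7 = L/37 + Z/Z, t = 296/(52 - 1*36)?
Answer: 2/7 ≈ 0.28571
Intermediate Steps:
t = 37/2 (t = 296/(52 - 36) = 296/16 = 296*(1/16) = 37/2 ≈ 18.500)
v(L, Z) = 7 - 7*L/37 (v(L, Z) = 14 - 7*(L/37 + Z/Z) = 14 - 7*(L*(1/37) + 1) = 14 - 7*(L/37 + 1) = 14 - 7*(1 + L/37) = 14 + (-7 - 7*L/37) = 7 - 7*L/37)
1/v(t, -9) = 1/(7 - 7/37*37/2) = 1/(7 - 7/2) = 1/(7/2) = 2/7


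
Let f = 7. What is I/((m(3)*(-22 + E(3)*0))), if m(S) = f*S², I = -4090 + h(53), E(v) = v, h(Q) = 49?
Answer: 449/154 ≈ 2.9156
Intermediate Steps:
I = -4041 (I = -4090 + 49 = -4041)
m(S) = 7*S²
I/((m(3)*(-22 + E(3)*0))) = -4041*1/(63*(-22 + 3*0)) = -4041*1/(63*(-22 + 0)) = -4041/(63*(-22)) = -4041/(-1386) = -4041*(-1/1386) = 449/154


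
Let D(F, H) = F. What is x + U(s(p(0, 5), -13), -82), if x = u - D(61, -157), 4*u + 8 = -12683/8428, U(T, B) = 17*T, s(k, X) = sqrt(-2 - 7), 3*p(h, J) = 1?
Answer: -2136539/33712 + 51*I ≈ -63.376 + 51.0*I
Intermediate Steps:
p(h, J) = 1/3 (p(h, J) = (1/3)*1 = 1/3)
s(k, X) = 3*I (s(k, X) = sqrt(-9) = 3*I)
u = -80107/33712 (u = -2 + (-12683/8428)/4 = -2 + (-12683*1/8428)/4 = -2 + (1/4)*(-12683/8428) = -2 - 12683/33712 = -80107/33712 ≈ -2.3762)
x = -2136539/33712 (x = -80107/33712 - 1*61 = -80107/33712 - 61 = -2136539/33712 ≈ -63.376)
x + U(s(p(0, 5), -13), -82) = -2136539/33712 + 17*(3*I) = -2136539/33712 + 51*I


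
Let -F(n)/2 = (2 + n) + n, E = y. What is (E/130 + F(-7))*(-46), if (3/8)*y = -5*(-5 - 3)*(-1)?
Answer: -41584/39 ≈ -1066.3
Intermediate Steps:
y = -320/3 (y = 8*(-5*(-5 - 3)*(-1))/3 = 8*(-5*(-8)*(-1))/3 = 8*(40*(-1))/3 = (8/3)*(-40) = -320/3 ≈ -106.67)
E = -320/3 ≈ -106.67
F(n) = -4 - 4*n (F(n) = -2*((2 + n) + n) = -2*(2 + 2*n) = -4 - 4*n)
(E/130 + F(-7))*(-46) = (-320/3/130 + (-4 - 4*(-7)))*(-46) = (-320/3*1/130 + (-4 + 28))*(-46) = (-32/39 + 24)*(-46) = (904/39)*(-46) = -41584/39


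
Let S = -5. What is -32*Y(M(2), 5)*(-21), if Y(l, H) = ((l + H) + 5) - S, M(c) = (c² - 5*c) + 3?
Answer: 8064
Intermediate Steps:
M(c) = 3 + c² - 5*c
Y(l, H) = 10 + H + l (Y(l, H) = ((l + H) + 5) - 1*(-5) = ((H + l) + 5) + 5 = (5 + H + l) + 5 = 10 + H + l)
-32*Y(M(2), 5)*(-21) = -32*(10 + 5 + (3 + 2² - 5*2))*(-21) = -32*(10 + 5 + (3 + 4 - 10))*(-21) = -32*(10 + 5 - 3)*(-21) = -32*12*(-21) = -384*(-21) = 8064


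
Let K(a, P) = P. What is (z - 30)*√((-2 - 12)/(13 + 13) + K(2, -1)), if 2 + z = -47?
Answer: -158*I*√65/13 ≈ -97.987*I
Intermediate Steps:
z = -49 (z = -2 - 47 = -49)
(z - 30)*√((-2 - 12)/(13 + 13) + K(2, -1)) = (-49 - 30)*√((-2 - 12)/(13 + 13) - 1) = -79*√(-14/26 - 1) = -79*√(-14*1/26 - 1) = -79*√(-7/13 - 1) = -158*I*√65/13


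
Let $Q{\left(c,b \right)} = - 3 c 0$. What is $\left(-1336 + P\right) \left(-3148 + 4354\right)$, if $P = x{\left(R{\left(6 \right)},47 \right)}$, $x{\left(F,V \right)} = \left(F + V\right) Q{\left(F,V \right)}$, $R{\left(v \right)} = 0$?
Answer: $-1611216$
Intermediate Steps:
$Q{\left(c,b \right)} = 0$
$x{\left(F,V \right)} = 0$ ($x{\left(F,V \right)} = \left(F + V\right) 0 = 0$)
$P = 0$
$\left(-1336 + P\right) \left(-3148 + 4354\right) = \left(-1336 + 0\right) \left(-3148 + 4354\right) = \left(-1336\right) 1206 = -1611216$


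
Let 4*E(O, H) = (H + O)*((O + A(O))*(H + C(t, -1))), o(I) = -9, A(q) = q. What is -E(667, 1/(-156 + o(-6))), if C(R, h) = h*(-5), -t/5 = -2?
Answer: -30243279416/27225 ≈ -1.1109e+6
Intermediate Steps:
t = 10 (t = -5*(-2) = 10)
C(R, h) = -5*h
E(O, H) = O*(5 + H)*(H + O)/2 (E(O, H) = ((H + O)*((O + O)*(H - 5*(-1))))/4 = ((H + O)*((2*O)*(H + 5)))/4 = ((H + O)*((2*O)*(5 + H)))/4 = ((H + O)*(2*O*(5 + H)))/4 = (2*O*(5 + H)*(H + O))/4 = O*(5 + H)*(H + O)/2)
-E(667, 1/(-156 + o(-6))) = -667*((1/(-156 - 9))² + 5/(-156 - 9) + 5*667 + 667/(-156 - 9))/2 = -667*((1/(-165))² + 5/(-165) + 3335 + 667/(-165))/2 = -667*((-1/165)² + 5*(-1/165) + 3335 - 1/165*667)/2 = -667*(1/27225 - 1/33 + 3335 - 667/165)/2 = -667*90684496/(2*27225) = -1*30243279416/27225 = -30243279416/27225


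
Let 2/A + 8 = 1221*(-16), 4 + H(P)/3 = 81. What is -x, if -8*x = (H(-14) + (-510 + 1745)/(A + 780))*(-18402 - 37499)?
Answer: -99100574416249/60977272 ≈ -1.6252e+6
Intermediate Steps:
H(P) = 231 (H(P) = -12 + 3*81 = -12 + 243 = 231)
A = -1/9772 (A = 2/(-8 + 1221*(-16)) = 2/(-8 - 19536) = 2/(-19544) = 2*(-1/19544) = -1/9772 ≈ -0.00010233)
x = 99100574416249/60977272 (x = -(231 + (-510 + 1745)/(-1/9772 + 780))*(-18402 - 37499)/8 = -(231 + 1235/(7622159/9772))*(-55901)/8 = -(231 + 1235*(9772/7622159))*(-55901)/8 = -(231 + 12068420/7622159)*(-55901)/8 = -1772787149*(-55901)/60977272 = -⅛*(-99100574416249/7622159) = 99100574416249/60977272 ≈ 1.6252e+6)
-x = -1*99100574416249/60977272 = -99100574416249/60977272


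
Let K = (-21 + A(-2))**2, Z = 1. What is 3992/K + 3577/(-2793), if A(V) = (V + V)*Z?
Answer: 181919/35625 ≈ 5.1065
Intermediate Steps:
A(V) = 2*V (A(V) = (V + V)*1 = (2*V)*1 = 2*V)
K = 625 (K = (-21 + 2*(-2))**2 = (-21 - 4)**2 = (-25)**2 = 625)
3992/K + 3577/(-2793) = 3992/625 + 3577/(-2793) = 3992*(1/625) + 3577*(-1/2793) = 3992/625 - 73/57 = 181919/35625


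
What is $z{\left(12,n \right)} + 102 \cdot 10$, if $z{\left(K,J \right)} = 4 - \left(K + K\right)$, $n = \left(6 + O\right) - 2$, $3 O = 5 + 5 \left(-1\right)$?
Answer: $1000$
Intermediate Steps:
$O = 0$ ($O = \frac{5 + 5 \left(-1\right)}{3} = \frac{5 - 5}{3} = \frac{1}{3} \cdot 0 = 0$)
$n = 4$ ($n = \left(6 + 0\right) - 2 = 6 - 2 = 4$)
$z{\left(K,J \right)} = 4 - 2 K$
$z{\left(12,n \right)} + 102 \cdot 10 = \left(4 - 24\right) + 102 \cdot 10 = \left(4 - 24\right) + 1020 = -20 + 1020 = 1000$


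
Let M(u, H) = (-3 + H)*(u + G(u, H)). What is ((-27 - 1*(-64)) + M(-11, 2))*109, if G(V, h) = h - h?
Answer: 5232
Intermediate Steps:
G(V, h) = 0
M(u, H) = u*(-3 + H) (M(u, H) = (-3 + H)*(u + 0) = (-3 + H)*u = u*(-3 + H))
((-27 - 1*(-64)) + M(-11, 2))*109 = ((-27 - 1*(-64)) - 11*(-3 + 2))*109 = ((-27 + 64) - 11*(-1))*109 = (37 + 11)*109 = 48*109 = 5232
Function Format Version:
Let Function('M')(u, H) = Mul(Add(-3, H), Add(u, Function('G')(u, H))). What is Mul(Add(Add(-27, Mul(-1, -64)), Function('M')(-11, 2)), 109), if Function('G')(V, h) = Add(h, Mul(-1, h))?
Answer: 5232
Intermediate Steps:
Function('G')(V, h) = 0
Function('M')(u, H) = Mul(u, Add(-3, H)) (Function('M')(u, H) = Mul(Add(-3, H), Add(u, 0)) = Mul(Add(-3, H), u) = Mul(u, Add(-3, H)))
Mul(Add(Add(-27, Mul(-1, -64)), Function('M')(-11, 2)), 109) = Mul(Add(Add(-27, Mul(-1, -64)), Mul(-11, Add(-3, 2))), 109) = Mul(Add(Add(-27, 64), Mul(-11, -1)), 109) = Mul(Add(37, 11), 109) = Mul(48, 109) = 5232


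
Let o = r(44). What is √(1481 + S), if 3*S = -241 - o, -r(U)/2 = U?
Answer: √1430 ≈ 37.815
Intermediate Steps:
r(U) = -2*U
o = -88 (o = -2*44 = -88)
S = -51 (S = (-241 - 1*(-88))/3 = (-241 + 88)/3 = (⅓)*(-153) = -51)
√(1481 + S) = √(1481 - 51) = √1430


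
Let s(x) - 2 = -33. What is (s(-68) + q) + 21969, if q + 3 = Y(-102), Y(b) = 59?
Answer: 21994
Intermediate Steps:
s(x) = -31 (s(x) = 2 - 33 = -31)
q = 56 (q = -3 + 59 = 56)
(s(-68) + q) + 21969 = (-31 + 56) + 21969 = 25 + 21969 = 21994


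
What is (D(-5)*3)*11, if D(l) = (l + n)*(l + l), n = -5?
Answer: 3300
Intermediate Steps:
D(l) = 2*l*(-5 + l) (D(l) = (l - 5)*(l + l) = (-5 + l)*(2*l) = 2*l*(-5 + l))
(D(-5)*3)*11 = ((2*(-5)*(-5 - 5))*3)*11 = ((2*(-5)*(-10))*3)*11 = (100*3)*11 = 300*11 = 3300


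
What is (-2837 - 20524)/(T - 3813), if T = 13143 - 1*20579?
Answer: 23361/11249 ≈ 2.0767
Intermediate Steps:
T = -7436 (T = 13143 - 20579 = -7436)
(-2837 - 20524)/(T - 3813) = (-2837 - 20524)/(-7436 - 3813) = -23361/(-11249) = -23361*(-1/11249) = 23361/11249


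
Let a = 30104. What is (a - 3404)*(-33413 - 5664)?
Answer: -1043355900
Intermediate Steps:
(a - 3404)*(-33413 - 5664) = (30104 - 3404)*(-33413 - 5664) = 26700*(-39077) = -1043355900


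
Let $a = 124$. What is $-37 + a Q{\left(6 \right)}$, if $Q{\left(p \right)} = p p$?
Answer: $4427$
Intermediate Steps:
$Q{\left(p \right)} = p^{2}$
$-37 + a Q{\left(6 \right)} = -37 + 124 \cdot 6^{2} = -37 + 124 \cdot 36 = -37 + 4464 = 4427$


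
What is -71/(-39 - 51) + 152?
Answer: 13751/90 ≈ 152.79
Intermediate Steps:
-71/(-39 - 51) + 152 = -71/(-90) + 152 = -1/90*(-71) + 152 = 71/90 + 152 = 13751/90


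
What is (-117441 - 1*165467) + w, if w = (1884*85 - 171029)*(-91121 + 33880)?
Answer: 623014341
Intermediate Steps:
w = 623297249 (w = (160140 - 171029)*(-57241) = -10889*(-57241) = 623297249)
(-117441 - 1*165467) + w = (-117441 - 1*165467) + 623297249 = (-117441 - 165467) + 623297249 = -282908 + 623297249 = 623014341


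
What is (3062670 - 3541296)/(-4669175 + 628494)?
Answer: 478626/4040681 ≈ 0.11845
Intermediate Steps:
(3062670 - 3541296)/(-4669175 + 628494) = -478626/(-4040681) = -478626*(-1/4040681) = 478626/4040681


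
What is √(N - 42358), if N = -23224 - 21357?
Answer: I*√86939 ≈ 294.85*I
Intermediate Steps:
N = -44581
√(N - 42358) = √(-44581 - 42358) = √(-86939) = I*√86939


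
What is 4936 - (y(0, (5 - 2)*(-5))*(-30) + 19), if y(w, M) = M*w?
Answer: 4917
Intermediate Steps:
4936 - (y(0, (5 - 2)*(-5))*(-30) + 19) = 4936 - ((((5 - 2)*(-5))*0)*(-30) + 19) = 4936 - (((3*(-5))*0)*(-30) + 19) = 4936 - (-15*0*(-30) + 19) = 4936 - (0*(-30) + 19) = 4936 - (0 + 19) = 4936 - 1*19 = 4936 - 19 = 4917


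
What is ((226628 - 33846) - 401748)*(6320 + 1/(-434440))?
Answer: -286874877261917/217220 ≈ -1.3207e+9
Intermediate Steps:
((226628 - 33846) - 401748)*(6320 + 1/(-434440)) = (192782 - 401748)*(6320 - 1/434440) = -208966*2745660799/434440 = -286874877261917/217220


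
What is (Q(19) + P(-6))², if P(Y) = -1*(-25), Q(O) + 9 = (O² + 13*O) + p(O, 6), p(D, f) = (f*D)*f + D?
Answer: 1760929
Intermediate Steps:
p(D, f) = D + D*f² (p(D, f) = (D*f)*f + D = D*f² + D = D + D*f²)
Q(O) = -9 + O² + 50*O (Q(O) = -9 + ((O² + 13*O) + O*(1 + 6²)) = -9 + ((O² + 13*O) + O*(1 + 36)) = -9 + ((O² + 13*O) + O*37) = -9 + ((O² + 13*O) + 37*O) = -9 + (O² + 50*O) = -9 + O² + 50*O)
P(Y) = 25
(Q(19) + P(-6))² = ((-9 + 19² + 50*19) + 25)² = ((-9 + 361 + 950) + 25)² = (1302 + 25)² = 1327² = 1760929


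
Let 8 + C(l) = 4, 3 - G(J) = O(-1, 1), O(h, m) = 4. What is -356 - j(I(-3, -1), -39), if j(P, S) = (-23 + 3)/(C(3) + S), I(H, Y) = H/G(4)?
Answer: -15328/43 ≈ -356.46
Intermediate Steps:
G(J) = -1 (G(J) = 3 - 1*4 = 3 - 4 = -1)
C(l) = -4 (C(l) = -8 + 4 = -4)
I(H, Y) = -H (I(H, Y) = H/(-1) = H*(-1) = -H)
j(P, S) = -20/(-4 + S) (j(P, S) = (-23 + 3)/(-4 + S) = -20/(-4 + S))
-356 - j(I(-3, -1), -39) = -356 - (-20)/(-4 - 39) = -356 - (-20)/(-43) = -356 - (-20)*(-1)/43 = -356 - 1*20/43 = -356 - 20/43 = -15328/43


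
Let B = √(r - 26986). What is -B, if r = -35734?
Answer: -112*I*√5 ≈ -250.44*I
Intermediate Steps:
B = 112*I*√5 (B = √(-35734 - 26986) = √(-62720) = 112*I*√5 ≈ 250.44*I)
-B = -112*I*√5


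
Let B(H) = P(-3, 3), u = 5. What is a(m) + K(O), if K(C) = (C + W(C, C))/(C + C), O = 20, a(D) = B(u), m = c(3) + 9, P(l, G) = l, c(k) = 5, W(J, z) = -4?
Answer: -13/5 ≈ -2.6000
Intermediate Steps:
m = 14 (m = 5 + 9 = 14)
B(H) = -3
a(D) = -3
K(C) = (-4 + C)/(2*C) (K(C) = (C - 4)/(C + C) = (-4 + C)/((2*C)) = (-4 + C)*(1/(2*C)) = (-4 + C)/(2*C))
a(m) + K(O) = -3 + (1/2)*(-4 + 20)/20 = -3 + (1/2)*(1/20)*16 = -3 + 2/5 = -13/5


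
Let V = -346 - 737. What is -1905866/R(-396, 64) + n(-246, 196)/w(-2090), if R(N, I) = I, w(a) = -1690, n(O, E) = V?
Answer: -805211057/27040 ≈ -29779.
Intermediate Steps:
V = -1083
n(O, E) = -1083
-1905866/R(-396, 64) + n(-246, 196)/w(-2090) = -1905866/64 - 1083/(-1690) = -1905866*1/64 - 1083*(-1/1690) = -952933/32 + 1083/1690 = -805211057/27040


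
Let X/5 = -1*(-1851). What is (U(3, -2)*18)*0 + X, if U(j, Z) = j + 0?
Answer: 9255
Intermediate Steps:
U(j, Z) = j
X = 9255 (X = 5*(-1*(-1851)) = 5*1851 = 9255)
(U(3, -2)*18)*0 + X = (3*18)*0 + 9255 = 54*0 + 9255 = 0 + 9255 = 9255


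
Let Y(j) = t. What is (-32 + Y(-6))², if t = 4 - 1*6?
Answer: 1156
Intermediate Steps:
t = -2 (t = 4 - 6 = -2)
Y(j) = -2
(-32 + Y(-6))² = (-32 - 2)² = (-34)² = 1156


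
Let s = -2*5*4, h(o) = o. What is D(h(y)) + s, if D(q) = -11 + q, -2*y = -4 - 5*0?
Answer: -49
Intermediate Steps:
y = 2 (y = -(-4 - 5*0)/2 = -(-4 + 0)/2 = -½*(-4) = 2)
s = -40 (s = -10*4 = -40)
D(h(y)) + s = (-11 + 2) - 40 = -9 - 40 = -49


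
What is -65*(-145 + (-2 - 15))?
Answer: 10530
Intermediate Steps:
-65*(-145 + (-2 - 15)) = -65*(-145 - 17) = -65*(-162) = 10530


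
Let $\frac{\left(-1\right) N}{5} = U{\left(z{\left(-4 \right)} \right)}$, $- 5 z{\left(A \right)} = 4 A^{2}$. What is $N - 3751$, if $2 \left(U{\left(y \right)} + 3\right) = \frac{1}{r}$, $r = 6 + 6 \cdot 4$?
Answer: $- \frac{44833}{12} \approx -3736.1$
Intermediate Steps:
$r = 30$ ($r = 6 + 24 = 30$)
$z{\left(A \right)} = - \frac{4 A^{2}}{5}$
$U{\left(y \right)} = - \frac{179}{60}$ ($U{\left(y \right)} = -3 + \frac{1}{2 \cdot 30} = -3 + \frac{1}{2} \cdot \frac{1}{30} = -3 + \frac{1}{60} = - \frac{179}{60}$)
$N = \frac{179}{12}$ ($N = \left(-5\right) \left(- \frac{179}{60}\right) = \frac{179}{12} \approx 14.917$)
$N - 3751 = \frac{179}{12} - 3751 = - \frac{44833}{12}$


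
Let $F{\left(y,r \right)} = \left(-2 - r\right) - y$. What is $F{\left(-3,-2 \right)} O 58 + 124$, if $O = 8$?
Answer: $1516$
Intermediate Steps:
$F{\left(y,r \right)} = -2 - r - y$
$F{\left(-3,-2 \right)} O 58 + 124 = \left(-2 - -2 - -3\right) 8 \cdot 58 + 124 = \left(-2 + 2 + 3\right) 8 \cdot 58 + 124 = 3 \cdot 8 \cdot 58 + 124 = 24 \cdot 58 + 124 = 1392 + 124 = 1516$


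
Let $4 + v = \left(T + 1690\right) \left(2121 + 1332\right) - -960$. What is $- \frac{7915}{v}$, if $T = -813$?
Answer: $- \frac{7915}{3029237} \approx -0.0026129$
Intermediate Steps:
$v = 3029237$ ($v = -4 - \left(-960 - \left(-813 + 1690\right) \left(2121 + 1332\right)\right) = -4 + \left(877 \cdot 3453 + 960\right) = -4 + \left(3028281 + 960\right) = -4 + 3029241 = 3029237$)
$- \frac{7915}{v} = - \frac{7915}{3029237}$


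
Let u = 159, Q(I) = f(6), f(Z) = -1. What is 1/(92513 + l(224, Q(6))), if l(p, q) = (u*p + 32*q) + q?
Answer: 1/128096 ≈ 7.8066e-6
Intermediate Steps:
Q(I) = -1
l(p, q) = 33*q + 159*p (l(p, q) = (159*p + 32*q) + q = (32*q + 159*p) + q = 33*q + 159*p)
1/(92513 + l(224, Q(6))) = 1/(92513 + (33*(-1) + 159*224)) = 1/(92513 + (-33 + 35616)) = 1/(92513 + 35583) = 1/128096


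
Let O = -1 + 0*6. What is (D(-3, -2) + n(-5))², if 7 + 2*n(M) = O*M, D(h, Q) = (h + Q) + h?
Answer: 81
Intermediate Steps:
D(h, Q) = Q + 2*h (D(h, Q) = (Q + h) + h = Q + 2*h)
O = -1 (O = -1 + 0 = -1)
n(M) = -7/2 - M/2 (n(M) = -7/2 + (-M)/2 = -7/2 - M/2)
(D(-3, -2) + n(-5))² = ((-2 + 2*(-3)) + (-7/2 - ½*(-5)))² = ((-2 - 6) + (-7/2 + 5/2))² = (-8 - 1)² = (-9)² = 81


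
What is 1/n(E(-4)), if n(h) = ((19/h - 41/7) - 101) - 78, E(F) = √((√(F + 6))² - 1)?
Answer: -7/1161 ≈ -0.0060293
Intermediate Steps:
E(F) = √(5 + F) (E(F) = √((√(6 + F))² - 1) = √((6 + F) - 1) = √(5 + F))
n(h) = -1294/7 + 19/h (n(h) = ((19/h - 41*⅐) - 101) - 78 = ((19/h - 41/7) - 101) - 78 = ((-41/7 + 19/h) - 101) - 78 = (-748/7 + 19/h) - 78 = -1294/7 + 19/h)
1/n(E(-4)) = 1/(-1294/7 + 19/(√(5 - 4))) = 1/(-1294/7 + 19/(√1)) = 1/(-1294/7 + 19/1) = 1/(-1294/7 + 19*1) = 1/(-1294/7 + 19) = 1/(-1161/7) = -7/1161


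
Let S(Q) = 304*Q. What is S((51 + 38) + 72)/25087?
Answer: 48944/25087 ≈ 1.9510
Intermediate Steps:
S((51 + 38) + 72)/25087 = (304*((51 + 38) + 72))/25087 = (304*(89 + 72))*(1/25087) = (304*161)*(1/25087) = 48944*(1/25087) = 48944/25087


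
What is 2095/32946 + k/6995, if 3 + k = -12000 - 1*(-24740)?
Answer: 434287727/230457270 ≈ 1.8845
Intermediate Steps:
k = 12737 (k = -3 + (-12000 - 1*(-24740)) = -3 + (-12000 + 24740) = -3 + 12740 = 12737)
2095/32946 + k/6995 = 2095/32946 + 12737/6995 = 434287727/230457270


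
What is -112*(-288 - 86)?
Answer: 41888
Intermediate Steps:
-112*(-288 - 86) = -112*(-374) = 41888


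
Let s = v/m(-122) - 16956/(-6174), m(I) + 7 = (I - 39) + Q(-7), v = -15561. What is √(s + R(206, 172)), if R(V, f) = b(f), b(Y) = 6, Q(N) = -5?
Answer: √7092128253/8477 ≈ 9.9345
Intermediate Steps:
R(V, f) = 6
m(I) = -51 + I (m(I) = -7 + ((I - 39) - 5) = -7 + ((-39 + I) - 5) = -7 + (-44 + I) = -51 + I)
s = 5500389/59339 (s = -15561/(-51 - 122) - 16956/(-6174) = -15561/(-173) - 16956*(-1/6174) = -15561*(-1/173) + 942/343 = 15561/173 + 942/343 = 5500389/59339 ≈ 92.694)
√(s + R(206, 172)) = √(5500389/59339 + 6) = √(5856423/59339) = √7092128253/8477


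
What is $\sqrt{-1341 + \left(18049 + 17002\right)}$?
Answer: $\sqrt{33710} \approx 183.6$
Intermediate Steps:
$\sqrt{-1341 + \left(18049 + 17002\right)} = \sqrt{-1341 + 35051} = \sqrt{33710}$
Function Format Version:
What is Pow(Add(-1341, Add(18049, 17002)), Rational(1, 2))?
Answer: Pow(33710, Rational(1, 2)) ≈ 183.60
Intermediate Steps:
Pow(Add(-1341, Add(18049, 17002)), Rational(1, 2)) = Pow(Add(-1341, 35051), Rational(1, 2)) = Pow(33710, Rational(1, 2))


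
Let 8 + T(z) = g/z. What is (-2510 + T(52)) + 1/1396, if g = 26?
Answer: -3514429/1396 ≈ -2517.5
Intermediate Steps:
T(z) = -8 + 26/z
(-2510 + T(52)) + 1/1396 = (-2510 + (-8 + 26/52)) + 1/1396 = (-2510 + (-8 + 26*(1/52))) + 1/1396 = (-2510 + (-8 + ½)) + 1/1396 = (-2510 - 15/2) + 1/1396 = -5035/2 + 1/1396 = -3514429/1396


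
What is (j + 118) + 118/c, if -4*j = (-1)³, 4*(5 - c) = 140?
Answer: 6859/60 ≈ 114.32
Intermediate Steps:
c = -30 (c = 5 - ¼*140 = 5 - 35 = -30)
j = ¼ (j = -¼*(-1)³ = -¼*(-1) = ¼ ≈ 0.25000)
(j + 118) + 118/c = (¼ + 118) + 118/(-30) = 473/4 + 118*(-1/30) = 473/4 - 59/15 = 6859/60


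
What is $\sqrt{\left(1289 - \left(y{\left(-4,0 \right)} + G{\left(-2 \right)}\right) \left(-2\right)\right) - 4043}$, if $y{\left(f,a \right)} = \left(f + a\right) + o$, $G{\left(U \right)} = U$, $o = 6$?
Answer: $9 i \sqrt{34} \approx 52.479 i$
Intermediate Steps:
$y{\left(f,a \right)} = 6 + a + f$ ($y{\left(f,a \right)} = \left(f + a\right) + 6 = \left(a + f\right) + 6 = 6 + a + f$)
$\sqrt{\left(1289 - \left(y{\left(-4,0 \right)} + G{\left(-2 \right)}\right) \left(-2\right)\right) - 4043} = \sqrt{\left(1289 - \left(\left(6 + 0 - 4\right) - 2\right) \left(-2\right)\right) - 4043} = \sqrt{\left(1289 - \left(2 - 2\right) \left(-2\right)\right) - 4043} = \sqrt{\left(1289 - 0 \left(-2\right)\right) - 4043} = \sqrt{\left(1289 - 0\right) - 4043} = \sqrt{\left(1289 + 0\right) - 4043} = \sqrt{1289 - 4043} = \sqrt{-2754} = 9 i \sqrt{34}$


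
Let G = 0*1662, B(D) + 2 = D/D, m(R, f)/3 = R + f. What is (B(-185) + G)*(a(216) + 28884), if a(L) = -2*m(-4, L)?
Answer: -27612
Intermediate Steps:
m(R, f) = 3*R + 3*f (m(R, f) = 3*(R + f) = 3*R + 3*f)
a(L) = 24 - 6*L (a(L) = -2*(3*(-4) + 3*L) = -2*(-12 + 3*L) = 24 - 6*L)
B(D) = -1 (B(D) = -2 + D/D = -2 + 1 = -1)
G = 0
(B(-185) + G)*(a(216) + 28884) = (-1 + 0)*((24 - 6*216) + 28884) = -((24 - 1296) + 28884) = -(-1272 + 28884) = -1*27612 = -27612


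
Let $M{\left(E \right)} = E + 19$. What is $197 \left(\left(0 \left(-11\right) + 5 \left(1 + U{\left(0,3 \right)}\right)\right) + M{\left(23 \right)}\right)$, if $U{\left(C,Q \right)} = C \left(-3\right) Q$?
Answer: $9259$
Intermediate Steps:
$U{\left(C,Q \right)} = - 3 C Q$
$M{\left(E \right)} = 19 + E$
$197 \left(\left(0 \left(-11\right) + 5 \left(1 + U{\left(0,3 \right)}\right)\right) + M{\left(23 \right)}\right) = 197 \left(\left(0 \left(-11\right) + 5 \left(1 - 0 \cdot 3\right)\right) + \left(19 + 23\right)\right) = 197 \left(\left(0 + 5 \left(1 + 0\right)\right) + 42\right) = 197 \left(\left(0 + 5 \cdot 1\right) + 42\right) = 197 \left(\left(0 + 5\right) + 42\right) = 197 \left(5 + 42\right) = 197 \cdot 47 = 9259$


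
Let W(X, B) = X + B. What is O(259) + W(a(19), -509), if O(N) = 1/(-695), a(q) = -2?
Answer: -355146/695 ≈ -511.00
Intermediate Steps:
W(X, B) = B + X
O(N) = -1/695
O(259) + W(a(19), -509) = -1/695 + (-509 - 2) = -1/695 - 511 = -355146/695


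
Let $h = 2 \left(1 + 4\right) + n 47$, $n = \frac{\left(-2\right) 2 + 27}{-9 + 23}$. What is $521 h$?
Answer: $\frac{636141}{14} \approx 45439.0$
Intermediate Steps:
$n = \frac{23}{14}$ ($n = \frac{-4 + 27}{14} = 23 \cdot \frac{1}{14} = \frac{23}{14} \approx 1.6429$)
$h = \frac{1221}{14}$ ($h = 2 \left(1 + 4\right) + \frac{23}{14} \cdot 47 = 2 \cdot 5 + \frac{1081}{14} = 10 + \frac{1081}{14} = \frac{1221}{14} \approx 87.214$)
$521 h = 521 \cdot \frac{1221}{14} = \frac{636141}{14}$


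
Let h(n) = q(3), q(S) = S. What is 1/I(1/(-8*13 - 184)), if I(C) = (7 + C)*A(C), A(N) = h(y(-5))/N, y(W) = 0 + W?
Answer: -1/6045 ≈ -0.00016543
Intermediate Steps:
y(W) = W
h(n) = 3
A(N) = 3/N
I(C) = 3*(7 + C)/C (I(C) = (7 + C)*(3/C) = 3*(7 + C)/C)
1/I(1/(-8*13 - 184)) = 1/(3 + 21/(1/(-8*13 - 184))) = 1/(3 + 21/(1/(-104 - 184))) = 1/(3 + 21/(1/(-288))) = 1/(3 + 21/(-1/288)) = 1/(3 + 21*(-288)) = 1/(3 - 6048) = 1/(-6045) = -1/6045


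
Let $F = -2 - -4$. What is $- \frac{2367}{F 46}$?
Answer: $- \frac{2367}{92} \approx -25.728$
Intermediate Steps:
$F = 2$ ($F = -2 + 4 = 2$)
$- \frac{2367}{F 46} = - \frac{2367}{2 \cdot 46} = - \frac{2367}{92}$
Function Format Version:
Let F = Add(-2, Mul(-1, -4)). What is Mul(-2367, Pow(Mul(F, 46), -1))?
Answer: Rational(-2367, 92) ≈ -25.728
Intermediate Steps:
F = 2 (F = Add(-2, 4) = 2)
Mul(-2367, Pow(Mul(F, 46), -1)) = Mul(-2367, Pow(Mul(2, 46), -1)) = Mul(-2367, Pow(92, -1)) = Mul(-2367, Rational(1, 92)) = Rational(-2367, 92)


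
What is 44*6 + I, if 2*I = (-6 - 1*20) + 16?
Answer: 259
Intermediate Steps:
I = -5 (I = ((-6 - 1*20) + 16)/2 = ((-6 - 20) + 16)/2 = (-26 + 16)/2 = (½)*(-10) = -5)
44*6 + I = 44*6 - 5 = 264 - 5 = 259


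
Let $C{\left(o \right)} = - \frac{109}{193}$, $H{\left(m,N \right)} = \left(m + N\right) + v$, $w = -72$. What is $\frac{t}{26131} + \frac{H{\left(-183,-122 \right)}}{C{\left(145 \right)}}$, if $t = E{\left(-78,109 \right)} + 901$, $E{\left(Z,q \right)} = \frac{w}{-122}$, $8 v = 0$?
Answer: $\frac{93836274888}{173745019} \approx 540.08$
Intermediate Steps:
$v = 0$ ($v = \frac{1}{8} \cdot 0 = 0$)
$H{\left(m,N \right)} = N + m$ ($H{\left(m,N \right)} = \left(m + N\right) + 0 = \left(N + m\right) + 0 = N + m$)
$C{\left(o \right)} = - \frac{109}{193}$ ($C{\left(o \right)} = \left(-109\right) \frac{1}{193} = - \frac{109}{193}$)
$E{\left(Z,q \right)} = \frac{36}{61}$ ($E{\left(Z,q \right)} = - \frac{72}{-122} = \left(-72\right) \left(- \frac{1}{122}\right) = \frac{36}{61}$)
$t = \frac{54997}{61}$ ($t = \frac{36}{61} + 901 = \frac{54997}{61} \approx 901.59$)
$\frac{t}{26131} + \frac{H{\left(-183,-122 \right)}}{C{\left(145 \right)}} = \frac{54997}{61 \cdot 26131} + \frac{-122 - 183}{- \frac{109}{193}} = \frac{54997}{61} \cdot \frac{1}{26131} - - \frac{58865}{109} = \frac{54997}{1593991} + \frac{58865}{109} = \frac{93836274888}{173745019}$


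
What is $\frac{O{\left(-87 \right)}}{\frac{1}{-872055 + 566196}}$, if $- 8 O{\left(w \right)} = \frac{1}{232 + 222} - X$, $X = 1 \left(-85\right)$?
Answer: $\frac{11803404669}{3632} \approx 3.2498 \cdot 10^{6}$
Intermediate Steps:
$X = -85$
$O{\left(w \right)} = - \frac{38591}{3632}$ ($O{\left(w \right)} = - \frac{\frac{1}{232 + 222} - -85}{8} = - \frac{\frac{1}{454} + 85}{8} = \left(- \frac{1}{8}\right) \frac{38591}{454} = - \frac{38591}{3632}$)
$\frac{O{\left(-87 \right)}}{\frac{1}{-872055 + 566196}} = - \frac{38591}{3632 \frac{1}{-872055 + 566196}} = - \frac{38591}{3632 \frac{1}{-305859}} = - \frac{38591}{3632 \left(- \frac{1}{305859}\right)} = \left(- \frac{38591}{3632}\right) \left(-305859\right) = \frac{11803404669}{3632}$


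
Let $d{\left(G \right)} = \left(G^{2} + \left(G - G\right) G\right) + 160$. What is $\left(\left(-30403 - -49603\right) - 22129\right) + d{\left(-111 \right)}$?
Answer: $9552$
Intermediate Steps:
$d{\left(G \right)} = 160 + G^{2}$ ($d{\left(G \right)} = \left(G^{2} + 0 G\right) + 160 = \left(G^{2} + 0\right) + 160 = G^{2} + 160 = 160 + G^{2}$)
$\left(\left(-30403 - -49603\right) - 22129\right) + d{\left(-111 \right)} = \left(\left(-30403 - -49603\right) - 22129\right) + \left(160 + \left(-111\right)^{2}\right) = \left(\left(-30403 + 49603\right) - 22129\right) + \left(160 + 12321\right) = \left(19200 - 22129\right) + 12481 = -2929 + 12481 = 9552$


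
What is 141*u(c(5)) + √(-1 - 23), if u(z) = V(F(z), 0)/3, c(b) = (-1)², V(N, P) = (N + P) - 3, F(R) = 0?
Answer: -141 + 2*I*√6 ≈ -141.0 + 4.899*I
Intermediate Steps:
V(N, P) = -3 + N + P
c(b) = 1
u(z) = -1 (u(z) = (-3 + 0 + 0)/3 = -3*⅓ = -1)
141*u(c(5)) + √(-1 - 23) = 141*(-1) + √(-1 - 23) = -141 + √(-24) = -141 + 2*I*√6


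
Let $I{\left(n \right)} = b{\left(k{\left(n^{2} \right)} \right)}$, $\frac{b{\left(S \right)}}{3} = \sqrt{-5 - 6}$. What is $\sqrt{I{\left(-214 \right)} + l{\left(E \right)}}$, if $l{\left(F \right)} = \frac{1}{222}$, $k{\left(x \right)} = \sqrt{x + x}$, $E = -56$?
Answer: $\frac{\sqrt{222 + 147852 i \sqrt{11}}}{222} \approx 2.231 + 2.23 i$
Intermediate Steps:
$k{\left(x \right)} = \sqrt{2} \sqrt{x}$ ($k{\left(x \right)} = \sqrt{2 x} = \sqrt{2} \sqrt{x}$)
$l{\left(F \right)} = \frac{1}{222}$
$b{\left(S \right)} = 3 i \sqrt{11}$ ($b{\left(S \right)} = 3 \sqrt{-5 - 6} = 3 \sqrt{-11} = 3 i \sqrt{11}$)
$I{\left(n \right)} = 3 i \sqrt{11}$
$\sqrt{I{\left(-214 \right)} + l{\left(E \right)}} = \sqrt{3 i \sqrt{11} + \frac{1}{222}} = \sqrt{\frac{1}{222} + 3 i \sqrt{11}}$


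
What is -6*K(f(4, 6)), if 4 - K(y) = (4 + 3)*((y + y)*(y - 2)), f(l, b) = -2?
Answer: 648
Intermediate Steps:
K(y) = 4 - 14*y*(-2 + y) (K(y) = 4 - (4 + 3)*(y + y)*(y - 2) = 4 - 7*(2*y)*(-2 + y) = 4 - 7*2*y*(-2 + y) = 4 - 14*y*(-2 + y))
-6*K(f(4, 6)) = -6*(4 - 14*(-2)² + 28*(-2)) = -6*(4 - 14*4 - 56) = -6*(4 - 56 - 56) = -6*(-108) = 648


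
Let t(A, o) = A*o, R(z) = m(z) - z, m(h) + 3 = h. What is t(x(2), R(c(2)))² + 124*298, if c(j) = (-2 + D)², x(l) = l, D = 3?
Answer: 36988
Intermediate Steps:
m(h) = -3 + h
c(j) = 1 (c(j) = (-2 + 3)² = 1² = 1)
R(z) = -3 (R(z) = (-3 + z) - z = -3)
t(x(2), R(c(2)))² + 124*298 = (2*(-3))² + 124*298 = (-6)² + 36952 = 36 + 36952 = 36988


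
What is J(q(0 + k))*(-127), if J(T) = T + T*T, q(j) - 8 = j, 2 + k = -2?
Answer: -2540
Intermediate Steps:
k = -4 (k = -2 - 2 = -4)
q(j) = 8 + j
J(T) = T + T²
J(q(0 + k))*(-127) = ((8 + (0 - 4))*(1 + (8 + (0 - 4))))*(-127) = ((8 - 4)*(1 + (8 - 4)))*(-127) = (4*(1 + 4))*(-127) = (4*5)*(-127) = 20*(-127) = -2540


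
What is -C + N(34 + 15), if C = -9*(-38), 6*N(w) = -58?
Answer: -1055/3 ≈ -351.67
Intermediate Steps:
N(w) = -29/3 (N(w) = (⅙)*(-58) = -29/3)
C = 342
-C + N(34 + 15) = -1*342 - 29/3 = -342 - 29/3 = -1055/3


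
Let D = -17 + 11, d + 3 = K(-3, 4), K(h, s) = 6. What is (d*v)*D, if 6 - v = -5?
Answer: -198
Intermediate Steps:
d = 3 (d = -3 + 6 = 3)
v = 11 (v = 6 - 1*(-5) = 6 + 5 = 11)
D = -6
(d*v)*D = (3*11)*(-6) = 33*(-6) = -198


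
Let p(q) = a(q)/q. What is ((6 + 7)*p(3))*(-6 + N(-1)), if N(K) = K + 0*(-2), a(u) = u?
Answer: -91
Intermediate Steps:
N(K) = K (N(K) = K + 0 = K)
p(q) = 1 (p(q) = q/q = 1)
((6 + 7)*p(3))*(-6 + N(-1)) = ((6 + 7)*1)*(-6 - 1) = (13*1)*(-7) = 13*(-7) = -91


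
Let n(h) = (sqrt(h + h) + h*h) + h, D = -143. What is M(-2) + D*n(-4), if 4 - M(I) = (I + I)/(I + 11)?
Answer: -15404/9 - 286*I*sqrt(2) ≈ -1711.6 - 404.46*I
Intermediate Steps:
n(h) = h + h**2 + sqrt(2)*sqrt(h) (n(h) = (sqrt(2*h) + h**2) + h = (sqrt(2)*sqrt(h) + h**2) + h = (h**2 + sqrt(2)*sqrt(h)) + h = h + h**2 + sqrt(2)*sqrt(h))
M(I) = 4 - 2*I/(11 + I) (M(I) = 4 - (I + I)/(I + 11) = 4 - 2*I/(11 + I))
M(-2) + D*n(-4) = 2*(22 - 2)/(11 - 2) - 143*(-4 + (-4)**2 + sqrt(2)*sqrt(-4)) = 2*20/9 - 143*(-4 + 16 + sqrt(2)*(2*I)) = 2*(1/9)*20 - 143*(-4 + 16 + 2*I*sqrt(2)) = 40/9 - 143*(12 + 2*I*sqrt(2)) = 40/9 + (-1716 - 286*I*sqrt(2)) = -15404/9 - 286*I*sqrt(2)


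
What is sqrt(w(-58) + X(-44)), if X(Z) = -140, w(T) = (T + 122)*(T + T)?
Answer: 2*I*sqrt(1891) ≈ 86.971*I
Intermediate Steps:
w(T) = 2*T*(122 + T) (w(T) = (122 + T)*(2*T) = 2*T*(122 + T))
sqrt(w(-58) + X(-44)) = sqrt(2*(-58)*(122 - 58) - 140) = sqrt(2*(-58)*64 - 140) = sqrt(-7424 - 140) = sqrt(-7564) = 2*I*sqrt(1891)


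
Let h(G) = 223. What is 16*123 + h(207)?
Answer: 2191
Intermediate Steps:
16*123 + h(207) = 16*123 + 223 = 1968 + 223 = 2191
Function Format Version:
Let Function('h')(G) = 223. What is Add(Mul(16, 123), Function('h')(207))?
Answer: 2191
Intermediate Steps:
Add(Mul(16, 123), Function('h')(207)) = Add(Mul(16, 123), 223) = Add(1968, 223) = 2191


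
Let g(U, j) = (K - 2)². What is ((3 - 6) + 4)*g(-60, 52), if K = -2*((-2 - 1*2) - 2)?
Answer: 100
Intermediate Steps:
K = 12 (K = -2*((-2 - 2) - 2) = -2*(-4 - 2) = -2*(-6) = 12)
g(U, j) = 100 (g(U, j) = (12 - 2)² = 10² = 100)
((3 - 6) + 4)*g(-60, 52) = ((3 - 6) + 4)*100 = (-3 + 4)*100 = 1*100 = 100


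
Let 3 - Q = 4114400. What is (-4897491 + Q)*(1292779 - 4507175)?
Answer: 28967776739648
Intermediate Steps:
Q = -4114397 (Q = 3 - 1*4114400 = 3 - 4114400 = -4114397)
(-4897491 + Q)*(1292779 - 4507175) = (-4897491 - 4114397)*(1292779 - 4507175) = -9011888*(-3214396) = 28967776739648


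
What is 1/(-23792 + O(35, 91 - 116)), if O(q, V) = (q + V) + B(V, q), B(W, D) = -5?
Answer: -1/23787 ≈ -4.2040e-5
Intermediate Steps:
O(q, V) = -5 + V + q (O(q, V) = (q + V) - 5 = (V + q) - 5 = -5 + V + q)
1/(-23792 + O(35, 91 - 116)) = 1/(-23792 + (-5 + (91 - 116) + 35)) = 1/(-23792 + (-5 - 25 + 35)) = 1/(-23792 + 5) = 1/(-23787) = -1/23787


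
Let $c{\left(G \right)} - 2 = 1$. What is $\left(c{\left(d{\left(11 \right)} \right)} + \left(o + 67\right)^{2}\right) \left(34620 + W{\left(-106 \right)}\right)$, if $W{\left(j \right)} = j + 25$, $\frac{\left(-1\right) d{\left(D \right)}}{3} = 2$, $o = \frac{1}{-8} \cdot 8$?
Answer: $150555501$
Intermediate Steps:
$o = -1$ ($o = \left(- \frac{1}{8}\right) 8 = -1$)
$d{\left(D \right)} = -6$ ($d{\left(D \right)} = \left(-3\right) 2 = -6$)
$W{\left(j \right)} = 25 + j$
$c{\left(G \right)} = 3$ ($c{\left(G \right)} = 2 + 1 = 3$)
$\left(c{\left(d{\left(11 \right)} \right)} + \left(o + 67\right)^{2}\right) \left(34620 + W{\left(-106 \right)}\right) = \left(3 + \left(-1 + 67\right)^{2}\right) \left(34620 + \left(25 - 106\right)\right) = \left(3 + 66^{2}\right) \left(34620 - 81\right) = \left(3 + 4356\right) 34539 = 4359 \cdot 34539 = 150555501$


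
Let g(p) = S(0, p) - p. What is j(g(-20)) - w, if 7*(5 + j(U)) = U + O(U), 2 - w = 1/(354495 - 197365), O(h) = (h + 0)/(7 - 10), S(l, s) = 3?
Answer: -15870109/3299730 ≈ -4.8095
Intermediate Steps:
O(h) = -h/3 (O(h) = h/(-3) = h*(-⅓) = -h/3)
w = 314259/157130 (w = 2 - 1/(354495 - 197365) = 2 - 1/157130 = 314259/157130 ≈ 2.0000)
g(p) = 3 - p
j(U) = -5 + 2*U/21 (j(U) = -5 + (U - U/3)/7 = -5 + (2*U/3)/7 = -5 + 2*U/21)
j(g(-20)) - w = (-5 + 2*(3 - 1*(-20))/21) - 1*314259/157130 = (-5 + 2*(3 + 20)/21) - 314259/157130 = (-5 + (2/21)*23) - 314259/157130 = (-5 + 46/21) - 314259/157130 = -59/21 - 314259/157130 = -15870109/3299730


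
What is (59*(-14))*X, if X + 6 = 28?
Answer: -18172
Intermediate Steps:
X = 22 (X = -6 + 28 = 22)
(59*(-14))*X = (59*(-14))*22 = -826*22 = -18172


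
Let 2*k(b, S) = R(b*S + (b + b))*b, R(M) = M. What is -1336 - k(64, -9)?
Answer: 13000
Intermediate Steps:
k(b, S) = b*(2*b + S*b)/2 (k(b, S) = ((b*S + (b + b))*b)/2 = ((S*b + 2*b)*b)/2 = ((2*b + S*b)*b)/2 = (b*(2*b + S*b))/2 = b*(2*b + S*b)/2)
-1336 - k(64, -9) = -1336 - 64**2*(2 - 9)/2 = -1336 - 4096*(-7)/2 = -1336 - 1*(-14336) = -1336 + 14336 = 13000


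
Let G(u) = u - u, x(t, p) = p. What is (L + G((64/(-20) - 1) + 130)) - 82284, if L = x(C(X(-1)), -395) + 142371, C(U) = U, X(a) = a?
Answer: 59692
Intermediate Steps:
G(u) = 0
L = 141976 (L = -395 + 142371 = 141976)
(L + G((64/(-20) - 1) + 130)) - 82284 = (141976 + 0) - 82284 = 141976 - 82284 = 59692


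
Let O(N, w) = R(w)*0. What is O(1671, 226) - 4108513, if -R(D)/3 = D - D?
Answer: -4108513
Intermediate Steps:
R(D) = 0 (R(D) = -3*(D - D) = -3*0 = 0)
O(N, w) = 0 (O(N, w) = 0*0 = 0)
O(1671, 226) - 4108513 = 0 - 4108513 = -4108513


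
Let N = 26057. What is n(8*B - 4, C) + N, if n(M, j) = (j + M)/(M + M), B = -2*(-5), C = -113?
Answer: 3960627/152 ≈ 26057.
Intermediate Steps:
B = 10
n(M, j) = (M + j)/(2*M) (n(M, j) = (M + j)/((2*M)) = (M + j)*(1/(2*M)) = (M + j)/(2*M))
n(8*B - 4, C) + N = ((8*10 - 4) - 113)/(2*(8*10 - 4)) + 26057 = ((80 - 4) - 113)/(2*(80 - 4)) + 26057 = (1/2)*(76 - 113)/76 + 26057 = (1/2)*(1/76)*(-37) + 26057 = -37/152 + 26057 = 3960627/152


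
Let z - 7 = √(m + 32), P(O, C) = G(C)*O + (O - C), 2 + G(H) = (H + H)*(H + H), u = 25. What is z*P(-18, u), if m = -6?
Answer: -315049 - 45007*√26 ≈ -5.4454e+5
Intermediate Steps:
G(H) = -2 + 4*H² (G(H) = -2 + (H + H)*(H + H) = -2 + (2*H)*(2*H) = -2 + 4*H²)
P(O, C) = O - C + O*(-2 + 4*C²) (P(O, C) = (-2 + 4*C²)*O + (O - C) = O*(-2 + 4*C²) + (O - C) = O - C + O*(-2 + 4*C²))
z = 7 + √26 (z = 7 + √(-6 + 32) = 7 + √26 ≈ 12.099)
z*P(-18, u) = (7 + √26)*(-1*25 - 1*(-18) + 4*(-18)*25²) = (7 + √26)*(-25 + 18 + 4*(-18)*625) = (7 + √26)*(-25 + 18 - 45000) = (7 + √26)*(-45007) = -315049 - 45007*√26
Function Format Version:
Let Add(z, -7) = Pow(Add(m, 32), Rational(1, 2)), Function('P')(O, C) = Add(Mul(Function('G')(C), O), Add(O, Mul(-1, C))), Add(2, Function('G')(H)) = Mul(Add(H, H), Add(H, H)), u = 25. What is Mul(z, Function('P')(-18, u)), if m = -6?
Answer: Add(-315049, Mul(-45007, Pow(26, Rational(1, 2)))) ≈ -5.4454e+5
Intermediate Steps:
Function('G')(H) = Add(-2, Mul(4, Pow(H, 2))) (Function('G')(H) = Add(-2, Mul(Add(H, H), Add(H, H))) = Add(-2, Mul(Mul(2, H), Mul(2, H))) = Add(-2, Mul(4, Pow(H, 2))))
Function('P')(O, C) = Add(O, Mul(-1, C), Mul(O, Add(-2, Mul(4, Pow(C, 2))))) (Function('P')(O, C) = Add(Mul(Add(-2, Mul(4, Pow(C, 2))), O), Add(O, Mul(-1, C))) = Add(Mul(O, Add(-2, Mul(4, Pow(C, 2)))), Add(O, Mul(-1, C))) = Add(O, Mul(-1, C), Mul(O, Add(-2, Mul(4, Pow(C, 2))))))
z = Add(7, Pow(26, Rational(1, 2))) (z = Add(7, Pow(Add(-6, 32), Rational(1, 2))) = Add(7, Pow(26, Rational(1, 2))) ≈ 12.099)
Mul(z, Function('P')(-18, u)) = Mul(Add(7, Pow(26, Rational(1, 2))), Add(Mul(-1, 25), Mul(-1, -18), Mul(4, -18, Pow(25, 2)))) = Mul(Add(7, Pow(26, Rational(1, 2))), Add(-25, 18, Mul(4, -18, 625))) = Mul(Add(7, Pow(26, Rational(1, 2))), Add(-25, 18, -45000)) = Mul(Add(7, Pow(26, Rational(1, 2))), -45007) = Add(-315049, Mul(-45007, Pow(26, Rational(1, 2))))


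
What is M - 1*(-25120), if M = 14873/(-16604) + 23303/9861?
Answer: 4113189205639/163732044 ≈ 25121.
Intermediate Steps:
M = 240260359/163732044 (M = 14873*(-1/16604) + 23303*(1/9861) = -14873/16604 + 23303/9861 = 240260359/163732044 ≈ 1.4674)
M - 1*(-25120) = 240260359/163732044 - 1*(-25120) = 240260359/163732044 + 25120 = 4113189205639/163732044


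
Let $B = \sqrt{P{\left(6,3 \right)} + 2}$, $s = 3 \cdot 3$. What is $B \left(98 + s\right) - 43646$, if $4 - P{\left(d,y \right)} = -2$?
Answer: $-43646 + 214 \sqrt{2} \approx -43343.0$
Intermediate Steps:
$P{\left(d,y \right)} = 6$ ($P{\left(d,y \right)} = 4 - -2 = 4 + 2 = 6$)
$s = 9$
$B = 2 \sqrt{2}$ ($B = \sqrt{6 + 2} = \sqrt{8} = 2 \sqrt{2} \approx 2.8284$)
$B \left(98 + s\right) - 43646 = 2 \sqrt{2} \left(98 + 9\right) - 43646 = 2 \sqrt{2} \cdot 107 - 43646 = 214 \sqrt{2} - 43646 = -43646 + 214 \sqrt{2}$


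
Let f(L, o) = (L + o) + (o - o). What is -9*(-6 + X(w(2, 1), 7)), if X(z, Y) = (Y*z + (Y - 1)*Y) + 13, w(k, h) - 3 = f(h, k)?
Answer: -819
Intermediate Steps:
f(L, o) = L + o (f(L, o) = (L + o) + 0 = L + o)
w(k, h) = 3 + h + k (w(k, h) = 3 + (h + k) = 3 + h + k)
X(z, Y) = 13 + Y*z + Y*(-1 + Y) (X(z, Y) = (Y*z + (-1 + Y)*Y) + 13 = (Y*z + Y*(-1 + Y)) + 13 = 13 + Y*z + Y*(-1 + Y))
-9*(-6 + X(w(2, 1), 7)) = -9*(-6 + (13 + 7**2 - 1*7 + 7*(3 + 1 + 2))) = -9*(-6 + (13 + 49 - 7 + 7*6)) = -9*(-6 + (13 + 49 - 7 + 42)) = -9*(-6 + 97) = -9*91 = -819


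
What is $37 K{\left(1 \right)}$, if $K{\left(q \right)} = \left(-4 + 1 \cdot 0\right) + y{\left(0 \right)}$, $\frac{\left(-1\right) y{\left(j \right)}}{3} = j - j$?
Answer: $-148$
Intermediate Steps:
$y{\left(j \right)} = 0$ ($y{\left(j \right)} = - 3 \left(j - j\right) = \left(-3\right) 0 = 0$)
$K{\left(q \right)} = -4$ ($K{\left(q \right)} = \left(-4 + 1 \cdot 0\right) + 0 = \left(-4 + 0\right) + 0 = -4 + 0 = -4$)
$37 K{\left(1 \right)} = 37 \left(-4\right) = -148$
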